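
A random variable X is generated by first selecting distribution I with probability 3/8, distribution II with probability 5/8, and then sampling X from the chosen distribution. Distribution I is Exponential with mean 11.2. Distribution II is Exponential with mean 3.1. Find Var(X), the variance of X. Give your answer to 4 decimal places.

68.4236

Per component, I: μ=11.2, E[X²]=250.88; II: μ=3.1, E[X²]=19.22.
E[X] = 0.375·11.2 + 0.625·3.1 = 6.1375.
E[X²] = 0.375·250.88 + 0.625·19.22 = 106.092.
Var(X) = E[X²] − (E[X])² = 106.092 − 37.6689 = 68.4236.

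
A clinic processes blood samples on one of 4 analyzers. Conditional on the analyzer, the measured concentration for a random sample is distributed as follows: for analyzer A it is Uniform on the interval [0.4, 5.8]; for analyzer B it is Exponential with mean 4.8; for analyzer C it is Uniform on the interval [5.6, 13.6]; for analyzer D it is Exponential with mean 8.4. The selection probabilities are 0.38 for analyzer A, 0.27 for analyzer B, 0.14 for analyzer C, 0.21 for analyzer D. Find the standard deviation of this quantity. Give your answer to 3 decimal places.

Per component, A: μ=3.1, E[X²]=12.04; B: μ=4.8, E[X²]=46.08; C: μ=9.6, E[X²]=97.4933; D: μ=8.4, E[X²]=141.12.
E[X] = 0.38·3.1 + 0.27·4.8 + 0.14·9.6 + 0.21·8.4 = 5.582.
E[X²] = 0.38·12.04 + 0.27·46.08 + 0.14·97.4933 + 0.21·141.12 = 60.3011.
Var(X) = E[X²] − (E[X])² = 60.3011 − 31.1587 = 29.1423.
SD(X) = √29.1423 = 5.39836.

5.398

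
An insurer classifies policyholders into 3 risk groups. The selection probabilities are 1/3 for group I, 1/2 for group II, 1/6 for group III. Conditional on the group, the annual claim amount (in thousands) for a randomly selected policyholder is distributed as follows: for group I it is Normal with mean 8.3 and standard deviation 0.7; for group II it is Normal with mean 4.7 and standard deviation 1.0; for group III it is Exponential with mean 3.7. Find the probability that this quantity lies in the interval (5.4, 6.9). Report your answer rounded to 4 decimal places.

0.1345

Conditional on each group, P(5.4 < X < 6.9): I: 0.022733; II: 0.22806; III: 0.0774447.
By total probability, P(5.4 < X < 6.9) = 0.333333·0.022733 + 0.5·0.22806 + 0.166667·0.0774447 = 0.134515.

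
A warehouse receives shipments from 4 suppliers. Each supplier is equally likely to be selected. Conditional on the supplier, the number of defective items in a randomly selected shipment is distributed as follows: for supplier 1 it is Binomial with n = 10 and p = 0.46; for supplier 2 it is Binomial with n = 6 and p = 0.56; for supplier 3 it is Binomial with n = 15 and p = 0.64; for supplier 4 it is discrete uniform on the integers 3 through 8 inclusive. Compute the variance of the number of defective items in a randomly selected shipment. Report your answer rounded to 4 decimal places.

Per component, 1: μ=4.6, E[X²]=23.644; 2: μ=3.36, E[X²]=12.768; 3: μ=9.6, E[X²]=95.616; 4: μ=5.5, E[X²]=33.1667.
E[X] = 0.25·4.6 + 0.25·3.36 + 0.25·9.6 + 0.25·5.5 = 5.765.
E[X²] = 0.25·23.644 + 0.25·12.768 + 0.25·95.616 + 0.25·33.1667 = 41.2987.
Var(X) = E[X²] − (E[X])² = 41.2987 − 33.2352 = 8.06344.

8.0634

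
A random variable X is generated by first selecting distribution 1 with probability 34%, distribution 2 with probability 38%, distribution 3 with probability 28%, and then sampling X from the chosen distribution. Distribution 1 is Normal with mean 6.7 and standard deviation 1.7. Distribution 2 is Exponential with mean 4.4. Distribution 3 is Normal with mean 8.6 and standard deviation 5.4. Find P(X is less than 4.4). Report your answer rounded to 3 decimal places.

0.331

Conditional on each component, P(X < 4.4): 1: 0.0880372; 2: 0.632121; 3: 0.21835.
By total probability, P(X < 4.4) = 0.34·0.0880372 + 0.38·0.632121 + 0.28·0.21835 = 0.331276.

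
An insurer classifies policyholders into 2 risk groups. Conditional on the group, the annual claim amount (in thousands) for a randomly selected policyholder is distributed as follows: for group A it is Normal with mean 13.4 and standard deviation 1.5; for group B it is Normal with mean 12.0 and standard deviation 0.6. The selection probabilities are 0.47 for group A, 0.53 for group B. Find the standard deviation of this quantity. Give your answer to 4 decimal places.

1.3178

Per component, A: μ=13.4, E[X²]=181.81; B: μ=12, E[X²]=144.36.
E[X] = 0.47·13.4 + 0.53·12 = 12.658.
E[X²] = 0.47·181.81 + 0.53·144.36 = 161.962.
Var(X) = E[X²] − (E[X])² = 161.962 − 160.225 = 1.73654.
SD(X) = √1.73654 = 1.31778.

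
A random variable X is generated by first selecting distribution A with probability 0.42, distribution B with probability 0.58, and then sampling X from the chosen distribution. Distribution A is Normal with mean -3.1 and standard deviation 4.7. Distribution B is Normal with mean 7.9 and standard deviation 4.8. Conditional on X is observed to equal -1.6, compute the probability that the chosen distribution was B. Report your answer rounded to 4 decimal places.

Likelihoods f(-1.6 | ·): A: 0.0806667; B: 0.0117241.
Posterior ∝ prior × likelihood. Numerator for B: 0.58·0.0117241 = 0.0068.
Normalizing constant: 0.42·0.0806667 + 0.58·0.0117241 = 0.04068.
P(B | observation) = 0.0068 / 0.04068 = 0.167158.

0.1672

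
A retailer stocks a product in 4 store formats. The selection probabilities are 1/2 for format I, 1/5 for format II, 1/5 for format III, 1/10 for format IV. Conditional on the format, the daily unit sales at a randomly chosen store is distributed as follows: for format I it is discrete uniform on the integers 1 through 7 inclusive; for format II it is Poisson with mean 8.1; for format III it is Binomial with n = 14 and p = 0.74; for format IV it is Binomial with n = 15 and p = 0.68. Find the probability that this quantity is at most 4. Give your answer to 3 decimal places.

0.305

Conditional on each format, P(X ≤ 4): I: 0.571429; II: 0.0940485; III: 0.000482892; IV: 0.00123562.
By total probability, P(X ≤ 4) = 0.5·0.571429 + 0.2·0.0940485 + 0.2·0.000482892 + 0.1·0.00123562 = 0.304744.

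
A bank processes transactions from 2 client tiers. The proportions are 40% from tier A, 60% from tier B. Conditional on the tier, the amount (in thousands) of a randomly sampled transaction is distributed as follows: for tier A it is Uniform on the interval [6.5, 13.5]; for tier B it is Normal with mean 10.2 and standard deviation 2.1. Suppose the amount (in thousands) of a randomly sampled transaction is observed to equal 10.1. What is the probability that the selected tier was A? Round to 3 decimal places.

0.334

Likelihoods f(10.1 | ·): A: 0.142857; B: 0.189757.
Posterior ∝ prior × likelihood. Numerator for A: 0.4·0.142857 = 0.0571429.
Normalizing constant: 0.4·0.142857 + 0.6·0.189757 = 0.170997.
P(A | observation) = 0.0571429 / 0.170997 = 0.334174.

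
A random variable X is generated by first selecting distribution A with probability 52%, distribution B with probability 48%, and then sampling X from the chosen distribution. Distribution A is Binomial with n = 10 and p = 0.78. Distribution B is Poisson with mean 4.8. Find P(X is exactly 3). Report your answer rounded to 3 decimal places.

Conditional on each component, P(X = 3): A: 0.00142044; B: 0.151691.
By total probability, P(X = 3) = 0.52·0.00142044 + 0.48·0.151691 = 0.0735502.

0.074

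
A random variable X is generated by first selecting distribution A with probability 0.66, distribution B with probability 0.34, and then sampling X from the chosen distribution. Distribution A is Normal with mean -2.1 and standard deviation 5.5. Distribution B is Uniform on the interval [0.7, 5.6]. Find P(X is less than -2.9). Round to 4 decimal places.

0.2918

Conditional on each component, P(X < -2.9): A: 0.442176; B: 0.
By total probability, P(X < -2.9) = 0.66·0.442176 + 0.34·0 = 0.291836.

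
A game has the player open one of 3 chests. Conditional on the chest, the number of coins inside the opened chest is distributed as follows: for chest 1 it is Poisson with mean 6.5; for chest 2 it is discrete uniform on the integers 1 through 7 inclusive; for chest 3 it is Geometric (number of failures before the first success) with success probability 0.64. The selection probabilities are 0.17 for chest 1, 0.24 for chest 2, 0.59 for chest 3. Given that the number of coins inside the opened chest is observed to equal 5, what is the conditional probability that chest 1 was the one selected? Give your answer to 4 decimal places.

Likelihoods P(X=5 | ·): 1: 0.145369; 2: 0.142857; 3: 0.00386984.
Posterior ∝ prior × likelihood. Numerator for 1: 0.17·0.145369 = 0.0247127.
Normalizing constant: 0.17·0.145369 + 0.24·0.142857 + 0.59·0.00386984 = 0.0612816.
P(1 | observation) = 0.0247127 / 0.0612816 = 0.403265.

0.4033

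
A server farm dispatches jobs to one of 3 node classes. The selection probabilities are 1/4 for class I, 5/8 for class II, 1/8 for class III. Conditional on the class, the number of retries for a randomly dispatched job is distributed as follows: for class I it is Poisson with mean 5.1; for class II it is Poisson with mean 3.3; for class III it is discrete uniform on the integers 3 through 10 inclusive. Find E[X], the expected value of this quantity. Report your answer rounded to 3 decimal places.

4.150

Component means — I: 5.1; II: 3.3; III: 6.5.
E[X] = 0.25·5.1 + 0.625·3.3 + 0.125·6.5 = 4.15.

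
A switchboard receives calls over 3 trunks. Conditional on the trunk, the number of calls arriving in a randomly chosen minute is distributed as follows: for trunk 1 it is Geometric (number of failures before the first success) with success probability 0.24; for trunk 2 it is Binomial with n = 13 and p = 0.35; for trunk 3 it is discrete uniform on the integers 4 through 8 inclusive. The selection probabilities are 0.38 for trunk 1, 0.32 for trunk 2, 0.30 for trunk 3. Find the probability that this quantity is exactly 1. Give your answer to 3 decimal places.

0.078

Conditional on each trunk, P(X = 1): 1: 0.1824; 2: 0.0258804; 3: 0.
By total probability, P(X = 1) = 0.38·0.1824 + 0.32·0.0258804 + 0.3·0 = 0.0775937.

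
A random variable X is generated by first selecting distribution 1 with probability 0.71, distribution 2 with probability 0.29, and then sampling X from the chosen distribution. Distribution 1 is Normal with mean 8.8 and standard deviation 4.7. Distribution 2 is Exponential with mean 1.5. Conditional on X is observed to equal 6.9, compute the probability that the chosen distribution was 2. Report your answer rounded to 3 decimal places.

0.034

Likelihoods f(6.9 | ·): 1: 0.0782214; 2: 0.00670122.
Posterior ∝ prior × likelihood. Numerator for 2: 0.29·0.00670122 = 0.00194335.
Normalizing constant: 0.71·0.0782214 + 0.29·0.00670122 = 0.0574805.
P(2 | observation) = 0.00194335 / 0.0574805 = 0.0338089.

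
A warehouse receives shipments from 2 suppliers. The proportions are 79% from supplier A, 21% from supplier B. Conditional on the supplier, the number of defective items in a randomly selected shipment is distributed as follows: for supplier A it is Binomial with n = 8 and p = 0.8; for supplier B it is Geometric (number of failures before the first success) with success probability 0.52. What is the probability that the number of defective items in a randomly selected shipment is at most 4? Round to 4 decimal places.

Conditional on each supplier, P(X ≤ 4): A: 0.0562816; B: 0.97452.
By total probability, P(X ≤ 4) = 0.79·0.0562816 + 0.21·0.97452 = 0.249112.

0.2491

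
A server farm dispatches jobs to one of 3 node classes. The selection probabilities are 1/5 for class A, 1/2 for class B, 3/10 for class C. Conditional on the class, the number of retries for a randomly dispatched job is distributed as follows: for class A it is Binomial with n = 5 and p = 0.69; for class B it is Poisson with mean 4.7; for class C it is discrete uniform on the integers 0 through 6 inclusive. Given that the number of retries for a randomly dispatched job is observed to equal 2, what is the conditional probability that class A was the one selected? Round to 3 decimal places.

0.234

Likelihoods P(X=2 | ·): A: 0.141835; B: 0.100457; C: 0.142857.
Posterior ∝ prior × likelihood. Numerator for A: 0.2·0.141835 = 0.028367.
Normalizing constant: 0.2·0.141835 + 0.5·0.100457 + 0.3·0.142857 = 0.121453.
P(A | observation) = 0.028367 / 0.121453 = 0.233564.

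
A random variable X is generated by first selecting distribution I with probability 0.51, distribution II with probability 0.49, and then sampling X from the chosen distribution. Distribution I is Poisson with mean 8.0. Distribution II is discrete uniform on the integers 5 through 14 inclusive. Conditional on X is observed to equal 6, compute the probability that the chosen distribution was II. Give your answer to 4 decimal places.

0.4403

Likelihoods P(X=6 | ·): I: 0.122138; II: 0.1.
Posterior ∝ prior × likelihood. Numerator for II: 0.49·0.1 = 0.049.
Normalizing constant: 0.51·0.122138 + 0.49·0.1 = 0.11129.
P(II | observation) = 0.049 / 0.11129 = 0.440289.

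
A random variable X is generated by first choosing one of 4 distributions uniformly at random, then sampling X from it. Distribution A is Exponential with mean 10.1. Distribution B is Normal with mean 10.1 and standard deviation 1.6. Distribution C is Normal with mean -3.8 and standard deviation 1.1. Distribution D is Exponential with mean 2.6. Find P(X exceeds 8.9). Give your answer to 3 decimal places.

0.305

Conditional on each component, P(X > 8.9): A: 0.41429; B: 0.773373; C: 0; D: 0.0326119.
By total probability, P(X > 8.9) = 0.25·0.41429 + 0.25·0.773373 + 0.25·0 + 0.25·0.0326119 = 0.305069.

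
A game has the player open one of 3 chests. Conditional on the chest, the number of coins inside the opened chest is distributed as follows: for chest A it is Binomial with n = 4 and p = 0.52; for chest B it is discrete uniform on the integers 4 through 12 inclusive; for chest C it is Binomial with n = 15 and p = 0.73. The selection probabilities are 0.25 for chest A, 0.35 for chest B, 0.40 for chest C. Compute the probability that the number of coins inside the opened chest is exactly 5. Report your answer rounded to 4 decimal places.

0.0394

Conditional on each chest, P(X = 5): A: 0; B: 0.111111; C: 0.00128176.
By total probability, P(X = 5) = 0.25·0 + 0.35·0.111111 + 0.4·0.00128176 = 0.0394016.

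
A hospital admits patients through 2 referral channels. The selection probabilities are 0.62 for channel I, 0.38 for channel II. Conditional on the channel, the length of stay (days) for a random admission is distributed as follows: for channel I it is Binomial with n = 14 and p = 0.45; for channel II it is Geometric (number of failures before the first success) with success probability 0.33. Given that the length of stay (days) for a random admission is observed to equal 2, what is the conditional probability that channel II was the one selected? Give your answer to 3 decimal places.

0.865

Likelihoods P(X=2 | ·): I: 0.0141195; II: 0.148137.
Posterior ∝ prior × likelihood. Numerator for II: 0.38·0.148137 = 0.0562921.
Normalizing constant: 0.62·0.0141195 + 0.38·0.148137 = 0.0650461.
P(II | observation) = 0.0562921 / 0.0650461 = 0.865417.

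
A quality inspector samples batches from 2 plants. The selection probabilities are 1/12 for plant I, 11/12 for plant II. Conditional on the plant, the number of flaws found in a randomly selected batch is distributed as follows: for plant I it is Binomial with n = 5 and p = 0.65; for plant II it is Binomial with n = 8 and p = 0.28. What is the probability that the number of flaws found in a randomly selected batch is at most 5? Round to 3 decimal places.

Conditional on each plant, P(X ≤ 5): I: 1; II: 0.99219.
By total probability, P(X ≤ 5) = 0.0833333·1 + 0.916667·0.99219 = 0.992841.

0.993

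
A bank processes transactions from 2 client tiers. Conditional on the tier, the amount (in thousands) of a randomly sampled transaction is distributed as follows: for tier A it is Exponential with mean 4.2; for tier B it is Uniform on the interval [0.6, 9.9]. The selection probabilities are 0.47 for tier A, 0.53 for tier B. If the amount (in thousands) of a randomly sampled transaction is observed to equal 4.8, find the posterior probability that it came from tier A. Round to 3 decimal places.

0.385

Likelihoods f(4.8 | ·): A: 0.0759301; B: 0.107527.
Posterior ∝ prior × likelihood. Numerator for A: 0.47·0.0759301 = 0.0356872.
Normalizing constant: 0.47·0.0759301 + 0.53·0.107527 = 0.0926764.
P(A | observation) = 0.0356872 / 0.0926764 = 0.385073.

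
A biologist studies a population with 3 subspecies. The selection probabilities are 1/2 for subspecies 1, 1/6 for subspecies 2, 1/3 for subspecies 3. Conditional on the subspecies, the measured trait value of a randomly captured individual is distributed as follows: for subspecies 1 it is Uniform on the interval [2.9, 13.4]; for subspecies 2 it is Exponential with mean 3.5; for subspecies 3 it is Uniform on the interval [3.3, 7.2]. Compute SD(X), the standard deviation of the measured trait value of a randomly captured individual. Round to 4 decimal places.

3.2298

Per component, 1: μ=8.15, E[X²]=75.61; 2: μ=3.5, E[X²]=24.5; 3: μ=5.25, E[X²]=28.83.
E[X] = 0.5·8.15 + 0.166667·3.5 + 0.333333·5.25 = 6.40833.
E[X²] = 0.5·75.61 + 0.166667·24.5 + 0.333333·28.83 = 51.4983.
Var(X) = E[X²] − (E[X])² = 51.4983 − 41.0667 = 10.4316.
SD(X) = √10.4316 = 3.2298.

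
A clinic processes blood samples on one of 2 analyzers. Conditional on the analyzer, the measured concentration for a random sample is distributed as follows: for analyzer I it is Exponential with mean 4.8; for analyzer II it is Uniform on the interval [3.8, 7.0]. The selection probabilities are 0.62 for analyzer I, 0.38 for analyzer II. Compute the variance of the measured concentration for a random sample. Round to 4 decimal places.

Per component, I: μ=4.8, E[X²]=46.08; II: μ=5.4, E[X²]=30.0133.
E[X] = 0.62·4.8 + 0.38·5.4 = 5.028.
E[X²] = 0.62·46.08 + 0.38·30.0133 = 39.9747.
Var(X) = E[X²] − (E[X])² = 39.9747 − 25.2808 = 14.6939.

14.6939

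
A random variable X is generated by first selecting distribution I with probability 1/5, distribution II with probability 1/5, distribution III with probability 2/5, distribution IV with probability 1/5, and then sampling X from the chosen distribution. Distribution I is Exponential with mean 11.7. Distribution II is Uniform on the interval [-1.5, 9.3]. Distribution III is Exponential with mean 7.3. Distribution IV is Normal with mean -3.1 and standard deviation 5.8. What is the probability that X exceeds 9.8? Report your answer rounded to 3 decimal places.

Conditional on each component, P(X > 9.8): I: 0.432745; II: 0; III: 0.261201; IV: 0.0130696.
By total probability, P(X > 9.8) = 0.2·0.432745 + 0.2·0 + 0.4·0.261201 + 0.2·0.0130696 = 0.193643.

0.194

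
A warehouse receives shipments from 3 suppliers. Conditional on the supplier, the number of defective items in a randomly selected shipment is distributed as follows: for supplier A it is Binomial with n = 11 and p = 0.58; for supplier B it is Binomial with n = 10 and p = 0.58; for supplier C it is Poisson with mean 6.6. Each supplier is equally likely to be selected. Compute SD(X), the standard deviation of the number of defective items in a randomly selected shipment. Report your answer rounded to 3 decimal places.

2.005

Per component, A: μ=6.38, E[X²]=43.384; B: μ=5.8, E[X²]=36.076; C: μ=6.6, E[X²]=50.16.
E[X] = 0.333333·6.38 + 0.333333·5.8 + 0.333333·6.6 = 6.26.
E[X²] = 0.333333·43.384 + 0.333333·36.076 + 0.333333·50.16 = 43.2067.
Var(X) = E[X²] − (E[X])² = 43.2067 − 39.1876 = 4.01907.
SD(X) = √4.01907 = 2.00476.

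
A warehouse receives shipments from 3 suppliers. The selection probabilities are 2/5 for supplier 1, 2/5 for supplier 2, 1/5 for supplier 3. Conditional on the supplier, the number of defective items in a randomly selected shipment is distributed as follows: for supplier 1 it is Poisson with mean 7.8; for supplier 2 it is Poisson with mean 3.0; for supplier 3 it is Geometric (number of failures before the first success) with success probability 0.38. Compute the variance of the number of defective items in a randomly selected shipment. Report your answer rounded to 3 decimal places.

12.059

Per component, 1: μ=7.8, E[X²]=68.64; 2: μ=3, E[X²]=12; 3: μ=1.63158, E[X²]=6.95568.
E[X] = 0.4·7.8 + 0.4·3 + 0.2·1.63158 = 4.64632.
E[X²] = 0.4·68.64 + 0.4·12 + 0.2·6.95568 = 33.6471.
Var(X) = E[X²] − (E[X])² = 33.6471 − 21.5883 = 12.0589.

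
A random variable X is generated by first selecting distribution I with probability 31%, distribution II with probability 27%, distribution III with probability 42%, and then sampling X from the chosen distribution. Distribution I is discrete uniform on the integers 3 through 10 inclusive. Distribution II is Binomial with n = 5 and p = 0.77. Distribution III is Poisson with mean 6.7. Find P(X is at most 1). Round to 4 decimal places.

0.0071

Conditional on each component, P(X ≤ 1): I: 0; II: 0.0114175; III: 0.00947802.
By total probability, P(X ≤ 1) = 0.31·0 + 0.27·0.0114175 + 0.42·0.00947802 = 0.0070635.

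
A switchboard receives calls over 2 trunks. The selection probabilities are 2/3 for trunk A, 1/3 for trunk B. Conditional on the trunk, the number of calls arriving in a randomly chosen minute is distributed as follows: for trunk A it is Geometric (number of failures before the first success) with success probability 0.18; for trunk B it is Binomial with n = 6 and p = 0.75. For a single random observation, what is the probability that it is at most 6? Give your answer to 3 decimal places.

0.834

Conditional on each trunk, P(X ≤ 6): A: 0.750715; B: 1.
By total probability, P(X ≤ 6) = 0.666667·0.750715 + 0.333333·1 = 0.83381.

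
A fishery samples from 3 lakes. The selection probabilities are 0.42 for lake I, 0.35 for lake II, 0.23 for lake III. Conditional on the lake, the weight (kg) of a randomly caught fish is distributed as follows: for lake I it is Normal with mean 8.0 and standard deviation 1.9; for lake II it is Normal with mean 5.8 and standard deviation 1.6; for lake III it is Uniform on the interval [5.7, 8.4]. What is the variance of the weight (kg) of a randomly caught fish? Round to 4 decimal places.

3.4764

Per component, I: μ=8, E[X²]=67.61; II: μ=5.8, E[X²]=36.2; III: μ=7.05, E[X²]=50.31.
E[X] = 0.42·8 + 0.35·5.8 + 0.23·7.05 = 7.0115.
E[X²] = 0.42·67.61 + 0.35·36.2 + 0.23·50.31 = 52.6375.
Var(X) = E[X²] − (E[X])² = 52.6375 − 49.1611 = 3.47637.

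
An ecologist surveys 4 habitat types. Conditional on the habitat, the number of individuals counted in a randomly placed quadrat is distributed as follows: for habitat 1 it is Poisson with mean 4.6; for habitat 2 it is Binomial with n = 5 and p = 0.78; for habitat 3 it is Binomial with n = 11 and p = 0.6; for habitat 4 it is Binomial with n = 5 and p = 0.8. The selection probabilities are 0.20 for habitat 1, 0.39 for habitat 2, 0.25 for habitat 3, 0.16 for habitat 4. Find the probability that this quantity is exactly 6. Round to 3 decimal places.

0.082

Conditional on each habitat, P(X = 6): 1: 0.13227; 2: 0; 3: 0.220724; 4: 0.
By total probability, P(X = 6) = 0.2·0.13227 + 0.39·0 + 0.25·0.220724 + 0.16·0 = 0.0816349.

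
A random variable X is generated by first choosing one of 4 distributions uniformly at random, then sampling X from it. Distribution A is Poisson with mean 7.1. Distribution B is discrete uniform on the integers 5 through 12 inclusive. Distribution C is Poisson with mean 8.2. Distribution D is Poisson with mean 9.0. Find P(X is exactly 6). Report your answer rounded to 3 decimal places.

Conditional on each component, P(X = 6): A: 0.1468; B: 0.125; C: 0.115967; D: 0.0910903.
By total probability, P(X = 6) = 0.25·0.1468 + 0.25·0.125 + 0.25·0.115967 + 0.25·0.0910903 = 0.119714.

0.120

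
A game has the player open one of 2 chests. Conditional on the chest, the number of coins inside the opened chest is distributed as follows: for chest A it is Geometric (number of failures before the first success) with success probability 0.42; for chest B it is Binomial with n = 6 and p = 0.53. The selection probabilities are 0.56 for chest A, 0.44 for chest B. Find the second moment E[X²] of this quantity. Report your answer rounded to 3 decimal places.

For each component E[X²] = Var + (mean)², giving A: 5.19501; B: 11.607.
Overall E[X²] = 0.56·5.19501 + 0.44·11.607 = 8.01629.

8.016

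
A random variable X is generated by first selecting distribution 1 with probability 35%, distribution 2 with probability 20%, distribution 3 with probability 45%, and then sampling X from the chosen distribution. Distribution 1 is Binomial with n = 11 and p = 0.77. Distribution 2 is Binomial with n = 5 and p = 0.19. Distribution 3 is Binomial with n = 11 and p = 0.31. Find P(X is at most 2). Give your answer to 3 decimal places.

Conditional on each component, P(X ≤ 2): 1: 6.23388e-05; 2: 0.949472; 3: 0.287676.
By total probability, P(X ≤ 2) = 0.35·6.23388e-05 + 0.2·0.949472 + 0.45·0.287676 = 0.319371.

0.319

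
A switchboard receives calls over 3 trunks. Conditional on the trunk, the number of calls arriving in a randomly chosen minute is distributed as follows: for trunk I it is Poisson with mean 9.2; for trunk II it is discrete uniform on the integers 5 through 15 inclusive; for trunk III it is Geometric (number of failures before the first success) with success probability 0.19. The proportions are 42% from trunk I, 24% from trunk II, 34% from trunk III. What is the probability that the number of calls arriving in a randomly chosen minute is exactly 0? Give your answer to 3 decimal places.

Conditional on each trunk, P(X = 0): I: 0.000101039; II: 0; III: 0.19.
By total probability, P(X = 0) = 0.42·0.000101039 + 0.24·0 + 0.34·0.19 = 0.0646424.

0.065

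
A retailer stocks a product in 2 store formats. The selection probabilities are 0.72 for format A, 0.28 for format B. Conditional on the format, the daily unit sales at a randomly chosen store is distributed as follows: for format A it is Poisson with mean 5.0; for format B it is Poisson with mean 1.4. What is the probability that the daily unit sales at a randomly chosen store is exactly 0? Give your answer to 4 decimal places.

Conditional on each format, P(X = 0): A: 0.00673795; B: 0.246597.
By total probability, P(X = 0) = 0.72·0.00673795 + 0.28·0.246597 = 0.0738985.

0.0739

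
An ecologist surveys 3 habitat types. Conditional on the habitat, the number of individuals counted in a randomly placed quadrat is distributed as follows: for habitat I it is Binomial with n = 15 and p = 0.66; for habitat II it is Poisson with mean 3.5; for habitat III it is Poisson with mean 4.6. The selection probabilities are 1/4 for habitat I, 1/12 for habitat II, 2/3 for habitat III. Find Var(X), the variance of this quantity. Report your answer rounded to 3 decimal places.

Per component, I: μ=9.9, E[X²]=101.376; II: μ=3.5, E[X²]=15.75; III: μ=4.6, E[X²]=25.76.
E[X] = 0.25·9.9 + 0.0833333·3.5 + 0.666667·4.6 = 5.83333.
E[X²] = 0.25·101.376 + 0.0833333·15.75 + 0.666667·25.76 = 43.8298.
Var(X) = E[X²] − (E[X])² = 43.8298 − 34.0278 = 9.80206.

9.802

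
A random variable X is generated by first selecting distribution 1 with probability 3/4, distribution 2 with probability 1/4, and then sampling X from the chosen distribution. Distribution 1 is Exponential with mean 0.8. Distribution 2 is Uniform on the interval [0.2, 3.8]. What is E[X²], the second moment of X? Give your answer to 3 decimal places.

2.230

For each component E[X²] = Var + (mean)², giving 1: 1.28; 2: 5.08.
Overall E[X²] = 0.75·1.28 + 0.25·5.08 = 2.23.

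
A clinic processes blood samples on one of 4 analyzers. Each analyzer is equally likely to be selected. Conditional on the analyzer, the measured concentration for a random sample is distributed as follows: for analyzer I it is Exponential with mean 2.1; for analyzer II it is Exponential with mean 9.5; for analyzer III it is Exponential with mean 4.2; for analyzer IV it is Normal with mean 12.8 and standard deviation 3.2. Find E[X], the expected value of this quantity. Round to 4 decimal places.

7.1500

Component means — I: 2.1; II: 9.5; III: 4.2; IV: 12.8.
E[X] = 0.25·2.1 + 0.25·9.5 + 0.25·4.2 + 0.25·12.8 = 7.15.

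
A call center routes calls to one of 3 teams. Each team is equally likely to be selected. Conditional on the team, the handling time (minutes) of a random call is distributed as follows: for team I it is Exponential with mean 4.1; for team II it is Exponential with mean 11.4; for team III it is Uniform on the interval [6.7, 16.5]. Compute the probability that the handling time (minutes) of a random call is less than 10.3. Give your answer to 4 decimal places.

0.6270

Conditional on each team, P(X < 10.3): I: 0.91891; II: 0.594854; III: 0.367347.
By total probability, P(X < 10.3) = 0.333333·0.91891 + 0.333333·0.594854 + 0.333333·0.367347 = 0.627037.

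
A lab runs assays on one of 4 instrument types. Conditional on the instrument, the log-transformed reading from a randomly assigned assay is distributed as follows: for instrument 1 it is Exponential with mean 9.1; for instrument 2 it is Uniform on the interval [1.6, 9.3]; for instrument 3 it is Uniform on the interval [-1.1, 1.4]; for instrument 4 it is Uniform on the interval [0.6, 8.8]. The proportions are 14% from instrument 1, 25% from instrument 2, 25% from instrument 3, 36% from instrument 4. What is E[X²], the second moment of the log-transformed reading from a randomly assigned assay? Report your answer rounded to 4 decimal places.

41.9531

For each component E[X²] = Var + (mean)², giving 1: 165.62; 2: 34.6433; 3: 0.543333; 4: 27.6933.
Overall E[X²] = 0.14·165.62 + 0.25·34.6433 + 0.25·0.543333 + 0.36·27.6933 = 41.9531.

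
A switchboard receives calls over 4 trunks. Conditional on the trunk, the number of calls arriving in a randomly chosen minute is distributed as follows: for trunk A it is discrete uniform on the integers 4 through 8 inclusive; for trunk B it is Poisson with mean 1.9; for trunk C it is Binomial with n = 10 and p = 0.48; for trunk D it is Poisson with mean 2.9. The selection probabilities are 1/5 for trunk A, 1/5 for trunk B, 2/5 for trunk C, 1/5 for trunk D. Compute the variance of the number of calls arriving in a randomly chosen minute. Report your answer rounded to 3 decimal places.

4.532

Per component, A: μ=6, E[X²]=38; B: μ=1.9, E[X²]=5.51; C: μ=4.8, E[X²]=25.536; D: μ=2.9, E[X²]=11.31.
E[X] = 0.2·6 + 0.2·1.9 + 0.4·4.8 + 0.2·2.9 = 4.08.
E[X²] = 0.2·38 + 0.2·5.51 + 0.4·25.536 + 0.2·11.31 = 21.1784.
Var(X) = E[X²] − (E[X])² = 21.1784 − 16.6464 = 4.532.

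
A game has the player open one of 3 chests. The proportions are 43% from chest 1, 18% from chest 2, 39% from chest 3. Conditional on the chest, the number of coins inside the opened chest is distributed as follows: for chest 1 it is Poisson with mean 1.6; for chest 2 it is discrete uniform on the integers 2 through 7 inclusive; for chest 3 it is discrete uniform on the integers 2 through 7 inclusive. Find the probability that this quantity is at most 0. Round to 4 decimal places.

Conditional on each chest, P(X ≤ 0): 1: 0.201897; 2: 0; 3: 0.
By total probability, P(X ≤ 0) = 0.43·0.201897 + 0.18·0 + 0.39·0 = 0.0868155.

0.0868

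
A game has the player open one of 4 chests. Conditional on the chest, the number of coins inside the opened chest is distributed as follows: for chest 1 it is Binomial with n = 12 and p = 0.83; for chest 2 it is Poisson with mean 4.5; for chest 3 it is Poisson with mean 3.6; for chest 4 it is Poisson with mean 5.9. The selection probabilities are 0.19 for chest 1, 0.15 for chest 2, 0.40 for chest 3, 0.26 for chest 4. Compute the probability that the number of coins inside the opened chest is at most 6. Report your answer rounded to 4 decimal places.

0.6588

Conditional on each chest, P(X ≤ 6): 1: 0.00875167; 2: 0.831051; 3: 0.926727; 4: 0.622361.
By total probability, P(X ≤ 6) = 0.19·0.00875167 + 0.15·0.831051 + 0.4·0.926727 + 0.26·0.622361 = 0.658825.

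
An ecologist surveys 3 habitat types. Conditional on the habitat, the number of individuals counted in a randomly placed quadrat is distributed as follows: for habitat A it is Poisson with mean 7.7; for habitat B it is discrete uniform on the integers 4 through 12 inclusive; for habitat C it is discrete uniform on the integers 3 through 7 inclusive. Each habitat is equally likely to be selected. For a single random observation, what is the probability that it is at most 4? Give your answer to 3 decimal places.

Conditional on each habitat, P(X ≤ 4): A: 0.118145; B: 0.111111; C: 0.4.
By total probability, P(X ≤ 4) = 0.333333·0.118145 + 0.333333·0.111111 + 0.333333·0.4 = 0.209752.

0.210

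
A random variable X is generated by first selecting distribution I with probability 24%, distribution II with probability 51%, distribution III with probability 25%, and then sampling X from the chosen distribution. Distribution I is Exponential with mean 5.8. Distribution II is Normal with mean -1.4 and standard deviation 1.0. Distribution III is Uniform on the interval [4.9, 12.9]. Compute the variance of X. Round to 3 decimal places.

30.365

Per component, I: μ=5.8, E[X²]=67.28; II: μ=-1.4, E[X²]=2.96; III: μ=8.9, E[X²]=84.5433.
E[X] = 0.24·5.8 + 0.51·-1.4 + 0.25·8.9 = 2.903.
E[X²] = 0.24·67.28 + 0.51·2.96 + 0.25·84.5433 = 38.7926.
Var(X) = E[X²] − (E[X])² = 38.7926 − 8.42741 = 30.3652.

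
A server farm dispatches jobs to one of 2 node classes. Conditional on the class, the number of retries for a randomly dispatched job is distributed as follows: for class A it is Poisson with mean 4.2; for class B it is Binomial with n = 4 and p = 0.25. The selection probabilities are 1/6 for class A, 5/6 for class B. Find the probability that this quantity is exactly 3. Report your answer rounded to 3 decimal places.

Conditional on each class, P(X = 3): A: 0.185165; B: 0.046875.
By total probability, P(X = 3) = 0.166667·0.185165 + 0.833333·0.046875 = 0.0699234.

0.070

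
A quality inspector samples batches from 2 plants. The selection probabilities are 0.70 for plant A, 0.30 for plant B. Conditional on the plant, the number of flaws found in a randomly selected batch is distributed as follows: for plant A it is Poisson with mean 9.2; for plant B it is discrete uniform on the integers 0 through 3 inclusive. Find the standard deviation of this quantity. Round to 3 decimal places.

Per component, A: μ=9.2, E[X²]=93.84; B: μ=1.5, E[X²]=3.5.
E[X] = 0.7·9.2 + 0.3·1.5 = 6.89.
E[X²] = 0.7·93.84 + 0.3·3.5 = 66.738.
Var(X) = E[X²] − (E[X])² = 66.738 − 47.4721 = 19.2659.
SD(X) = √19.2659 = 4.38929.

4.389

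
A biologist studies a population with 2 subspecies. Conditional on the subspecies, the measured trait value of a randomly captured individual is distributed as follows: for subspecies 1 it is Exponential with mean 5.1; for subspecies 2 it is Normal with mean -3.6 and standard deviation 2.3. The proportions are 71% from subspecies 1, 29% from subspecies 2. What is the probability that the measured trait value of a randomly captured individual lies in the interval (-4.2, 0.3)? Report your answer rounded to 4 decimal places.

0.2024

Conditional on each subspecies, P(-4.2 < X < 0.3): 1: 0.0571269; 2: 0.557928.
By total probability, P(-4.2 < X < 0.3) = 0.71·0.0571269 + 0.29·0.557928 = 0.202359.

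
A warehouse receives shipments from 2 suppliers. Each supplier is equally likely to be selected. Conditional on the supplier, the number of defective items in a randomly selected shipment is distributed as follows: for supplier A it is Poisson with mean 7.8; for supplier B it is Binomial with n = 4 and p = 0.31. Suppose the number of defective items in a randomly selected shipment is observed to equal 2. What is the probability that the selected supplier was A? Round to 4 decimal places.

Likelihoods P(X=2 | ·): A: 0.0124641; B: 0.274519.
Posterior ∝ prior × likelihood. Numerator for A: 0.5·0.0124641 = 0.00623207.
Normalizing constant: 0.5·0.0124641 + 0.5·0.274519 = 0.143492.
P(A | observation) = 0.00623207 / 0.143492 = 0.0434316.

0.0434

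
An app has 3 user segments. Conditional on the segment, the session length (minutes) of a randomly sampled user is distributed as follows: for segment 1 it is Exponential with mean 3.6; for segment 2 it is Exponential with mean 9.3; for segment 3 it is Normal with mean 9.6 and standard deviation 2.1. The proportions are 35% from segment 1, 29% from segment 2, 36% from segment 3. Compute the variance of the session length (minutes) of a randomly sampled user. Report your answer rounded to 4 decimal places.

39.0488

Per component, 1: μ=3.6, E[X²]=25.92; 2: μ=9.3, E[X²]=172.98; 3: μ=9.6, E[X²]=96.57.
E[X] = 0.35·3.6 + 0.29·9.3 + 0.36·9.6 = 7.413.
E[X²] = 0.35·25.92 + 0.29·172.98 + 0.36·96.57 = 94.0014.
Var(X) = E[X²] − (E[X])² = 94.0014 − 54.9526 = 39.0488.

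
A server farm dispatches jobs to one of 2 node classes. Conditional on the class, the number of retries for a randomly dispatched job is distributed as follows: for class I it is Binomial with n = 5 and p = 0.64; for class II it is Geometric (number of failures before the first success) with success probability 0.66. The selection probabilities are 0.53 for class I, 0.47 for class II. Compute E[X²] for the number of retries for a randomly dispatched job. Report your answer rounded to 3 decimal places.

For each component E[X²] = Var + (mean)², giving I: 11.392; II: 1.04591.
Overall E[X²] = 0.53·11.392 + 0.47·1.04591 = 6.52934.

6.529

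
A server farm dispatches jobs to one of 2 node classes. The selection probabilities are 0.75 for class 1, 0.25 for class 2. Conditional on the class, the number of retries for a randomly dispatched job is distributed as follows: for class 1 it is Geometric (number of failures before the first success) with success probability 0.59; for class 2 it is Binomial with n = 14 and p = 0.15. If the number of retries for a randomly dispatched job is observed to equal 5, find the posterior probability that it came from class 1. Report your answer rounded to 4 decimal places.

Likelihoods P(X=5 | ·): 1: 0.00683552; 2: 0.035212.
Posterior ∝ prior × likelihood. Numerator for 1: 0.75·0.00683552 = 0.00512664.
Normalizing constant: 0.75·0.00683552 + 0.25·0.035212 = 0.0139296.
P(1 | observation) = 0.00512664 / 0.0139296 = 0.368038.

0.3680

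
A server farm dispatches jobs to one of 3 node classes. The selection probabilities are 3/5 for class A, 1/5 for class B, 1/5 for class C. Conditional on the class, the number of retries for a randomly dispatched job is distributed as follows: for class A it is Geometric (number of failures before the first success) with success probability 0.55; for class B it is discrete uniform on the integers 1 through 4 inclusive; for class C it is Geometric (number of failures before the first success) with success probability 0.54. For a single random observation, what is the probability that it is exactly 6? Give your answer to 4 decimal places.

0.0038

Conditional on each class, P(X = 6): A: 0.00456707; B: 0; C: 0.00511612.
By total probability, P(X = 6) = 0.6·0.00456707 + 0.2·0 + 0.2·0.00511612 = 0.00376347.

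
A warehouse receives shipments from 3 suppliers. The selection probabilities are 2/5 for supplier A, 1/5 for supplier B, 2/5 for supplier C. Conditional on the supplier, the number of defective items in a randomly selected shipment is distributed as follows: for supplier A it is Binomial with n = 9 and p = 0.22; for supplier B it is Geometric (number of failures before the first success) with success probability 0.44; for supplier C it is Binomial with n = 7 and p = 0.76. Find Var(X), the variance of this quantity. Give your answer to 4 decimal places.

Per component, A: μ=1.98, E[X²]=5.4648; B: μ=1.27273, E[X²]=4.5124; C: μ=5.32, E[X²]=29.5792.
E[X] = 0.4·1.98 + 0.2·1.27273 + 0.4·5.32 = 3.17455.
E[X²] = 0.4·5.4648 + 0.2·4.5124 + 0.4·29.5792 = 14.9201.
Var(X) = E[X²] − (E[X])² = 14.9201 − 10.0777 = 4.84234.

4.8423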